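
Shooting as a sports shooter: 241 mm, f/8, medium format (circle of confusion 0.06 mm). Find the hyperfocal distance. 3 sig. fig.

Hyperfocal distance H = f²/(N·c) + f = 241²/(8 × 0.06) + 241 = 58081/0.48 + 241 ≈ 121243.1 mm ≈ 121 m.

121 m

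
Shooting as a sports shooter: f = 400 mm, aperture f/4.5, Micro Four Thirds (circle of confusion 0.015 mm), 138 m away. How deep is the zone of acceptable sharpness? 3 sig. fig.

16.1 m

Hyperfocal distance H = f²/(N·c) + f = 400²/(4.5 × 0.015) + 400 = 160000/0.0675 + 400 ≈ 2370770.4 mm ≈ 2371 m.
Near limit Dn = s·(H − f)/(H + s − 2f) = 138000 × (2370770.4 − 400) / (2370770.4 + 138000 − 2 × 400) = 138000 × 2370370.4 / 2507970.4 ≈ 130429 mm.
Far limit Df = s·(H − f)/(H − s) = 138000 × (2370770.4 − 400) / (2370770.4 − 138000) = 138000 × 2370370.4 / 2232770.4 ≈ 146505 mm.
Depth of field = Df − Dn = 146505 − 130429 ≈ 16076 mm ≈ 16.1 m.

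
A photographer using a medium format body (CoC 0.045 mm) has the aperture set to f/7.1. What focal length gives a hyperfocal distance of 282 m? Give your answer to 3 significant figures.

300 mm

From H = f²/(N·c) + f, with f ≪ H: f ≈ √(H·N·c) = √(282000 × 7.1 × 0.045) = √90099 ≈ 300.2 mm.
The +f correction barely moves this — solving exactly, f² + N·c·f − N·c·H = 0 ⇒ f = (−N·c + √((N·c)² + 4·N·c·H))/2 = (−0.3195 + √360396)/2 ≈ 300.01 mm, so f ≈ 300 mm.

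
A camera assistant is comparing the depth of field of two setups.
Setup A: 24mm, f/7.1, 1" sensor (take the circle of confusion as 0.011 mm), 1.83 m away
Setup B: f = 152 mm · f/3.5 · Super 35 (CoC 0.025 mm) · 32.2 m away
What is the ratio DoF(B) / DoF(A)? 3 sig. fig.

Setup A: H = 24²/(7.1×0.011) + 24 ≈ 7399.2 mm; DoF = Df − Dn = 2423.44 − 1470.03 ≈ 953.41 mm.
Setup B: H = 152²/(3.5×0.025) + 152 ≈ 264197.7 mm; DoF = Df − Dn = 36648.1 − 28714.8 ≈ 7933.3 mm.
Ratio = 7933.3 / 953.41 ≈ 8.32.

8.32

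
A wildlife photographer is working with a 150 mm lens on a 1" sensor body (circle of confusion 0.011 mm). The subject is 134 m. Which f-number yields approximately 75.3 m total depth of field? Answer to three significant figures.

f/4

Write h = H − f = f²/(N·c). The thin-lens limits are Dn = s·h/(h + (s−f)) and Df = s·h/(h − (s−f)), so DoF = Df − Dn = 2·s·(s−f)·h / (h² − (s−f)²).
That is a quadratic in h: DoF·h² − 2·s·(s−f)·h − DoF·(s−f)² = 0 ⇒ h = (s−f)·(s + √(s² + DoF²)) / DoF = 133850 × (134000 + √(134000² + 75300²)) / 75300 = 133850 × (134000 + 153708) / 75300 ≈ 511417 mm.
Then N = f²/(c·h) = 150² / (0.011 × 511417) = 22500 / 5625.6 ≈ 4.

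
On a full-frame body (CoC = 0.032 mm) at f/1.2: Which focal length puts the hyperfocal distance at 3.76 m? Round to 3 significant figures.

From H = f²/(N·c) + f, with f ≪ H: f ≈ √(H·N·c) = √(3760 × 1.2 × 0.032) = √144.38 ≈ 12.02 mm.
The +f correction barely moves this — solving exactly, f² + N·c·f − N·c·H = 0 ⇒ f = (−N·c + √((N·c)² + 4·N·c·H))/2 = (−0.0384 + √577.54)/2 ≈ 11.997 mm, so f ≈ 12.0 mm.

12.0 mm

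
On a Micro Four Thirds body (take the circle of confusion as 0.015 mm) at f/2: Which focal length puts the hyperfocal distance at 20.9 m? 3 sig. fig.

From H = f²/(N·c) + f, with f ≪ H: f ≈ √(H·N·c) = √(20900 × 2 × 0.015) = √627.00 ≈ 25.04 mm.
The +f correction barely moves this — solving exactly, f² + N·c·f − N·c·H = 0 ⇒ f = (−N·c + √((N·c)² + 4·N·c·H))/2 = (−0.03 + √2508.0)/2 ≈ 25.025 mm, so f ≈ 25.0 mm.

25.0 mm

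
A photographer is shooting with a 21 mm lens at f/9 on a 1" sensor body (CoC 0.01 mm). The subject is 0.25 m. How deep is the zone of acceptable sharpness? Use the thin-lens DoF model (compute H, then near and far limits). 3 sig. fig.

Hyperfocal distance H = f²/(N·c) + f = 21²/(9 × 0.01) + 21 = 441/0.09 + 21 ≈ 4921.0 mm ≈ 4.921 m.
Near limit Dn = s·(H − f)/(H + s − 2f) = 250 × (4921.0 − 21) / (4921.0 + 250 − 2 × 21) = 250 × 4900.0 / 5129.0 ≈ 238.838 mm.
Far limit Df = s·(H − f)/(H − s) = 250 × (4921.0 − 21) / (4921.0 − 250) = 250 × 4900.0 / 4671.0 ≈ 262.256 mm.
Depth of field = Df − Dn = 262.256 − 238.838 ≈ 23.418 mm.

23.4 mm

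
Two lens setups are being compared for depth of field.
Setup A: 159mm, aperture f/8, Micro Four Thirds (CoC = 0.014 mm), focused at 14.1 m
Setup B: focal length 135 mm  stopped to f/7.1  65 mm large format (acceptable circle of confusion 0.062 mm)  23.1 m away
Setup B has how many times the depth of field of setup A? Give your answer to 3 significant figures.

21.2

Setup A: H = 159²/(8×0.014) + 159 ≈ 225882.2 mm; DoF = Df − Dn = 15028.2 − 13279.8 ≈ 1748.4 mm.
Setup B: H = 135²/(7.1×0.062) + 135 ≈ 41536.6 mm; DoF = Df − Dn = 51874 − 14858 ≈ 37016 mm.
Ratio = 37016 / 1748.4 ≈ 21.2.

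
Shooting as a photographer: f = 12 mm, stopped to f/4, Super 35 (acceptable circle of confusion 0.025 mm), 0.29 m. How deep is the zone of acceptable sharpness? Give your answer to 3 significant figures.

Hyperfocal distance H = f²/(N·c) + f = 12²/(4 × 0.025) + 12 = 144/0.1 + 12 ≈ 1452.0 mm ≈ 1.452 m.
Near limit Dn = s·(H − f)/(H + s − 2f) = 290 × (1452.0 − 12) / (1452.0 + 290 − 2 × 12) = 290 × 1440.0 / 1718.0 ≈ 243.07 mm.
Far limit Df = s·(H − f)/(H − s) = 290 × (1452.0 − 12) / (1452.0 − 290) = 290 × 1440.0 / 1162.0 ≈ 359.38 mm.
Depth of field = Df − Dn = 359.38 − 243.07 ≈ 116.31 mm.

116 mm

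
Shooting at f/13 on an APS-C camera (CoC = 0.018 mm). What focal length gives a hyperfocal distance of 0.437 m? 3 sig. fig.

From H = f²/(N·c) + f, with f ≪ H: f ≈ √(H·N·c) = √(437 × 13 × 0.018) = √102.26 ≈ 10.11 mm.
Exact: f² + N·c·f − N·c·H = 0 ⇒ f = (−N·c + √((N·c)² + 4·N·c·H))/2 = (−0.234 + √409.09)/2 ≈ 9.9959 mm ≈ 10.0 mm.

10.0 mm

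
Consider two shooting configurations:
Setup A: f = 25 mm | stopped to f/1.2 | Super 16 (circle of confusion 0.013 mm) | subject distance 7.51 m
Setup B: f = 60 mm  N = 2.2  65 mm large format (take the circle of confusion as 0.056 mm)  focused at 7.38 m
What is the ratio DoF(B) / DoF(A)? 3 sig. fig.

Setup A: H = 25²/(1.2×0.013) + 25 ≈ 40089.1 mm; DoF = Df − Dn = 9235.4 − 6327.8 ≈ 2907.6 mm.
Setup B: H = 60²/(2.2×0.056) + 60 ≈ 29280.8 mm; DoF = Df − Dn = 9846.7 − 5901.6 ≈ 3945.1 mm.
Ratio = 3945.1 / 2907.6 ≈ 1.36.

1.36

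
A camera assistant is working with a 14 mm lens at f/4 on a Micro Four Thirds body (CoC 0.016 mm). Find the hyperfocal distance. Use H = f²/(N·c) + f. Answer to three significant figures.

3.08 m

Hyperfocal distance H = f²/(N·c) + f = 14²/(4 × 0.016) + 14 = 196/0.064 + 14 ≈ 3076.5 mm ≈ 3.08 m.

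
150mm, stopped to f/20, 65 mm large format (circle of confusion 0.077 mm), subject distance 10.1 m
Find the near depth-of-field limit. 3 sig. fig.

Hyperfocal distance H = f²/(N·c) + f = 150²/(20 × 0.077) + 150 = 22500/1.54 + 150 ≈ 14760.4 mm ≈ 14.76 m.
Near limit Dn = s·(H − f)/(H + s − 2f) = 10100 × (14760.4 − 150) / (14760.4 + 10100 − 2 × 150) = 10100 × 14610.4 / 24560.4 ≈ 6008.2 mm ≈ 6.01 m.

6.01 m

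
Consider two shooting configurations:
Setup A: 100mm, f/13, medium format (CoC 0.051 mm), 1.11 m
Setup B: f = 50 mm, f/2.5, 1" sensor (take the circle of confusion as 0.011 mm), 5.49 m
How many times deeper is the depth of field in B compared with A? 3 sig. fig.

4.42

Setup A: H = 100²/(13×0.051) + 100 ≈ 15183.0 mm; DoF = Df − Dn = 1189.66 − 1040.34 ≈ 149.32 mm.
Setup B: H = 50²/(2.5×0.011) + 50 ≈ 90959.1 mm; DoF = Df − Dn = 5839.43 − 5180.03 ≈ 659.40 mm.
Ratio = 659.40 / 149.32 ≈ 4.42.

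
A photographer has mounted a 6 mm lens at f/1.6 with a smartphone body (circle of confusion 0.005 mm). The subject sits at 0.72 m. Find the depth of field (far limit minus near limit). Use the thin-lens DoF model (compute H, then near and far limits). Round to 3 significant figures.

Hyperfocal distance H = f²/(N·c) + f = 6²/(1.6 × 0.005) + 6 = 36/0.008 + 6 ≈ 4506.0 mm ≈ 4.506 m.
Near limit Dn = s·(H − f)/(H + s − 2f) = 720 × (4506.0 − 6) / (4506.0 + 720 − 2 × 6) = 720 × 4500.0 / 5214.0 ≈ 621.40 mm.
Far limit Df = s·(H − f)/(H − s) = 720 × (4506.0 − 6) / (4506.0 − 720) = 720 × 4500.0 / 3786.0 ≈ 855.78 mm.
Depth of field = Df − Dn = 855.78 − 621.40 ≈ 234.38 mm.

234 mm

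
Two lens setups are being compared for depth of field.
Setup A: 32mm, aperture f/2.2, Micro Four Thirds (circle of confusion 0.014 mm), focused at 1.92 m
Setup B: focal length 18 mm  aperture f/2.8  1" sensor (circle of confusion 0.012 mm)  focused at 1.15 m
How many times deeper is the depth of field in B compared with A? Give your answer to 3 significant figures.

Setup A: H = 32²/(2.2×0.014) + 32 ≈ 33278.8 mm; DoF = Df − Dn = 2035.60 − 1816.83 ≈ 218.77 mm.
Setup B: H = 18²/(2.8×0.012) + 18 ≈ 9660.9 mm; DoF = Df − Dn = 1302.96 − 1029.18 ≈ 273.78 mm.
Ratio = 273.78 / 218.77 ≈ 1.25.

1.25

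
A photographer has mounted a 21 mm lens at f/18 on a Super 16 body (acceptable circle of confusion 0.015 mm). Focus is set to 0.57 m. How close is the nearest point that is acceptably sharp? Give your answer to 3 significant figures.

427 mm

Hyperfocal distance H = f²/(N·c) + f = 21²/(18 × 0.015) + 21 = 441/0.27 + 21 ≈ 1654.3 mm ≈ 1.654 m.
Near limit Dn = s·(H − f)/(H + s − 2f) = 570 × (1654.3 − 21) / (1654.3 + 570 − 2 × 21) = 570 × 1633.3 / 2182.3 ≈ 426.61 mm.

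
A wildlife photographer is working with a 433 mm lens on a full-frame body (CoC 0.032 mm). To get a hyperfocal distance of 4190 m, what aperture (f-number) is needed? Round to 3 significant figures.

Rearrange H = f²/(N·c) + f for N: N = f² / ((H − f)·c).
N = 433² / ((4190000 − 433) × 0.032) = 187489 / 134066 ≈ 1.40.

f/1.40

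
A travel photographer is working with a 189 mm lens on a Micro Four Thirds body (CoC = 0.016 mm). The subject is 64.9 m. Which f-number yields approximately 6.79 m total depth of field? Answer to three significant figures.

Write h = H − f = f²/(N·c). The thin-lens limits are Dn = s·h/(h + (s−f)) and Df = s·h/(h − (s−f)), so DoF = Df − Dn = 2·s·(s−f)·h / (h² − (s−f)²).
That is a quadratic in h: DoF·h² − 2·s·(s−f)·h − DoF·(s−f)² = 0 ⇒ h = (s−f)·(s + √(s² + DoF²)) / DoF = 64711 × (64900 + √(64900² + 6790²)) / 6790 = 64711 × (64900 + 65254.2) / 6790 ≈ 1240414 mm.
Then N = f²/(c·h) = 189² / (0.016 × 1240414) = 35721 / 19847 ≈ 1.80.

f/1.80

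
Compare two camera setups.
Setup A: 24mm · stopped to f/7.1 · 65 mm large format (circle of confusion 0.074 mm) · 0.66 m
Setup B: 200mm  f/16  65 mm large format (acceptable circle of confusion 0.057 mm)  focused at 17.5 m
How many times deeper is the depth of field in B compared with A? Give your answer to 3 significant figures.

Setup A: H = 24²/(7.1×0.074) + 24 ≈ 1120.3 mm; DoF = Df − Dn = 1571.9 − 417.7 ≈ 1154.2 mm.
Setup B: H = 200²/(16×0.057) + 200 ≈ 44059.6 mm; DoF = Df − Dn = 28899 − 12550 ≈ 16349 mm.
Ratio = 16349 / 1154.2 ≈ 14.2.

14.2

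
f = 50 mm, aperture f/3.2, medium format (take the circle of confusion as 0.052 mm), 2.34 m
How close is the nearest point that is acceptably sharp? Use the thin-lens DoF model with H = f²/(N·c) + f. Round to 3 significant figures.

Hyperfocal distance H = f²/(N·c) + f = 50²/(3.2 × 0.052) + 50 = 2500/0.1664 + 50 ≈ 15074.0 mm ≈ 15.07 m.
Near limit Dn = s·(H − f)/(H + s − 2f) = 2340 × (15074.0 − 50) / (15074.0 + 2340 − 2 × 50) = 2340 × 15024.0 / 17314.0 ≈ 2030.5 mm ≈ 2.03 m.

2.03 m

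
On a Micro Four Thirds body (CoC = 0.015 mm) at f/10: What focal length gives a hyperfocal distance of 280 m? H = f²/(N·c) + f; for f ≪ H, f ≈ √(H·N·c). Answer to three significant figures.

From H = f²/(N·c) + f, with f ≪ H: f ≈ √(H·N·c) = √(280000 × 10 × 0.015) = √42000 ≈ 204.9 mm.
The +f correction barely moves this — solving exactly, f² + N·c·f − N·c·H = 0 ⇒ f = (−N·c + √((N·c)² + 4·N·c·H))/2 = (−0.15 + √168000)/2 ≈ 204.86 mm, so f ≈ 205 mm.

205 mm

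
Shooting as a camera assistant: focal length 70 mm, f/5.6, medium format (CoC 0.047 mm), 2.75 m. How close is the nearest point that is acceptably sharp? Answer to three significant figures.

2.40 m

Hyperfocal distance H = f²/(N·c) + f = 70²/(5.6 × 0.047) + 70 = 4900/0.2632 + 70 ≈ 18687.0 mm ≈ 18.69 m.
Near limit Dn = s·(H − f)/(H + s − 2f) = 2750 × (18687.0 − 70) / (18687.0 + 2750 − 2 × 70) = 2750 × 18617.0 / 21297.0 ≈ 2403.9 mm ≈ 2.40 m.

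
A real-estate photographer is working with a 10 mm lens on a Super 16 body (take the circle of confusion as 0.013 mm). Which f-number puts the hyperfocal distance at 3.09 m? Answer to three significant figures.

Rearrange H = f²/(N·c) + f for N: N = f² / ((H − f)·c).
N = 10² / ((3090 − 10) × 0.013) = 100 / 40.04 ≈ 2.50.

f/2.50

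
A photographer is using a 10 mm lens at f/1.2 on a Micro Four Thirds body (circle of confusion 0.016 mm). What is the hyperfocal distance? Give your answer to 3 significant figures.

5.22 m

Hyperfocal distance H = f²/(N·c) + f = 10²/(1.2 × 0.016) + 10 = 100/0.0192 + 10 ≈ 5218.3 mm ≈ 5.22 m.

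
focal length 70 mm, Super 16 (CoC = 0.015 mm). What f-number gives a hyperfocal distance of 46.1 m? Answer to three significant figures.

Rearrange H = f²/(N·c) + f for N: N = f² / ((H − f)·c).
N = 70² / ((46100 − 70) × 0.015) = 4900 / 690.4 ≈ 7.10.

f/7.10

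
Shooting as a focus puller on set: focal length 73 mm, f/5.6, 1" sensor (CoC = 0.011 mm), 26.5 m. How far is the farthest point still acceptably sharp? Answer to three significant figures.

Hyperfocal distance H = f²/(N·c) + f = 73²/(5.6 × 0.011) + 73 = 5329/0.0616 + 73 ≈ 86582.7 mm ≈ 86.58 m.
Far limit Df = s·(H − f)/(H − s) = 26500 × (86582.7 − 73) / (86582.7 − 26500) = 26500 × 86509.7 / 60082.7 ≈ 38156 mm ≈ 38.2 m.

38.2 m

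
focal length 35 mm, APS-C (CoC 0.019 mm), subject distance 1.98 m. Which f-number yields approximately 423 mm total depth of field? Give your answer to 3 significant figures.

f/3.50

Write h = H − f = f²/(N·c). The thin-lens limits are Dn = s·h/(h + (s−f)) and Df = s·h/(h − (s−f)), so DoF = Df − Dn = 2·s·(s−f)·h / (h² − (s−f)²).
That is a quadratic in h: DoF·h² − 2·s·(s−f)·h − DoF·(s−f)² = 0 ⇒ h = (s−f)·(s + √(s² + DoF²)) / DoF = 1945 × (1980 + √(1980² + 423²)) / 423 = 1945 × (1980 + 2024.68) / 423 ≈ 18414 mm.
Then N = f²/(c·h) = 35² / (0.019 × 18414) = 1225 / 349.87 ≈ 3.50.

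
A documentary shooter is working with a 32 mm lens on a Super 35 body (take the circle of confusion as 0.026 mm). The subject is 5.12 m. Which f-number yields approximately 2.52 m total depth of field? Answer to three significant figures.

f/1.80

Write h = H − f = f²/(N·c). The thin-lens limits are Dn = s·h/(h + (s−f)) and Df = s·h/(h − (s−f)), so DoF = Df − Dn = 2·s·(s−f)·h / (h² − (s−f)²).
That is a quadratic in h: DoF·h² − 2·s·(s−f)·h − DoF·(s−f)² = 0 ⇒ h = (s−f)·(s + √(s² + DoF²)) / DoF = 5088 × (5120 + √(5120² + 2520²)) / 2520 = 5088 × (5120 + 5706.56) / 2520 ≈ 21859 mm.
Then N = f²/(c·h) = 32² / (0.026 × 21859) = 1024 / 568.34 ≈ 1.80.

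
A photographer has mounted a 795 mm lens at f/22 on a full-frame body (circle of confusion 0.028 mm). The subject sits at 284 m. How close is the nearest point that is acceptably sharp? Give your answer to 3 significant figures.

223 m

Hyperfocal distance H = f²/(N·c) + f = 795²/(22 × 0.028) + 795 = 632025/0.616 + 795 ≈ 1026809.6 mm ≈ 1027 m.
Near limit Dn = s·(H − f)/(H + s − 2f) = 284000 × (1026809.6 − 795) / (1026809.6 + 284000 − 2 × 795) = 284000 × 1026014.6 / 1309219.6 ≈ 222566 mm ≈ 223 m.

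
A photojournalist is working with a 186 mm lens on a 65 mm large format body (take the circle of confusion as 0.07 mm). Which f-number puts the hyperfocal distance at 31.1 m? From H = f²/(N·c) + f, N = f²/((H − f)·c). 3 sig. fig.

f/16

Rearrange H = f²/(N·c) + f for N: N = f² / ((H − f)·c).
N = 186² / ((31100 − 186) × 0.07) = 34596 / 2164 ≈ 16.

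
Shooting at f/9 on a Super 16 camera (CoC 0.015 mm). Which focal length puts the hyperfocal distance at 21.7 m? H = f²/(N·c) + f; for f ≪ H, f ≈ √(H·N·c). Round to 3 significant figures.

From H = f²/(N·c) + f, with f ≪ H: f ≈ √(H·N·c) = √(21700 × 9 × 0.015) = √2929.5 ≈ 54.12 mm.
The +f correction barely moves this — solving exactly, f² + N·c·f − N·c·H = 0 ⇒ f = (−N·c + √((N·c)² + 4·N·c·H))/2 = (−0.135 + √11718)/2 ≈ 54.057 mm, so f ≈ 54.1 mm.

54.1 mm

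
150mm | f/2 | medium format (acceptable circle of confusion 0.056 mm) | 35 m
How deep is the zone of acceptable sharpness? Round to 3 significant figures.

Hyperfocal distance H = f²/(N·c) + f = 150²/(2 × 0.056) + 150 = 22500/0.112 + 150 ≈ 201042.9 mm ≈ 201.0 m.
Near limit Dn = s·(H − f)/(H + s − 2f) = 35000 × (201042.9 − 150) / (201042.9 + 35000 − 2 × 150) = 35000 × 200892.9 / 235742.9 ≈ 29826 mm.
Far limit Df = s·(H − f)/(H − s) = 35000 × (201042.9 − 150) / (201042.9 − 35000) = 35000 × 200892.9 / 166042.9 ≈ 42346 mm.
Depth of field = Df − Dn = 42346 − 29826 ≈ 12520 mm ≈ 12.5 m.

12.5 m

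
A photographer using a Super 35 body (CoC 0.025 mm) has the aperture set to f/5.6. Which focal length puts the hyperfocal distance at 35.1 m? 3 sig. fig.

From H = f²/(N·c) + f, with f ≪ H: f ≈ √(H·N·c) = √(35100 × 5.6 × 0.025) = √4914.0 ≈ 70.10 mm.
Exact: f² + N·c·f − N·c·H = 0 ⇒ f = (−N·c + √((N·c)² + 4·N·c·H))/2 = (−0.14 + √19656)/2 ≈ 70.030 mm ≈ 70.0 mm.

70.0 mm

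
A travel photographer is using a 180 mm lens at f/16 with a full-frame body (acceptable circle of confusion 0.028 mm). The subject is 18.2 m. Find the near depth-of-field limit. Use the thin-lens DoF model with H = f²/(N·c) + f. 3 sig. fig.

14.6 m

Hyperfocal distance H = f²/(N·c) + f = 180²/(16 × 0.028) + 180 = 32400/0.448 + 180 ≈ 72501.4 mm ≈ 72.50 m.
Near limit Dn = s·(H − f)/(H + s − 2f) = 18200 × (72501.4 − 180) / (72501.4 + 18200 − 2 × 180) = 18200 × 72321.4 / 90341.4 ≈ 14570 mm ≈ 14.6 m.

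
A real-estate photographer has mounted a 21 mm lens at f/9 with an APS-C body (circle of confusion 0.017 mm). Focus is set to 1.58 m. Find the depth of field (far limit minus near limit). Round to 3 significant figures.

Hyperfocal distance H = f²/(N·c) + f = 21²/(9 × 0.017) + 21 = 441/0.153 + 21 ≈ 2903.4 mm ≈ 2.903 m.
Near limit Dn = s·(H − f)/(H + s − 2f) = 1580 × (2903.4 − 21) / (2903.4 + 1580 − 2 × 21) = 1580 × 2882.4 / 4441.4 ≈ 1025.4 mm.
Far limit Df = s·(H − f)/(H − s) = 1580 × (2903.4 − 21) / (2903.4 − 1580) = 1580 × 2882.4 / 1323.4 ≈ 3441.3 mm.
Depth of field = Df − Dn = 3441.3 − 1025.4 ≈ 2415.9 mm ≈ 2.42 m.

2.42 m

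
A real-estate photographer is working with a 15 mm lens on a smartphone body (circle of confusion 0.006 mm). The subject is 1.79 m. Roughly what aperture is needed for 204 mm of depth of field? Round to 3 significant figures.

Write h = H − f = f²/(N·c). The thin-lens limits are Dn = s·h/(h + (s−f)) and Df = s·h/(h − (s−f)), so DoF = Df − Dn = 2·s·(s−f)·h / (h² − (s−f)²).
That is a quadratic in h: DoF·h² − 2·s·(s−f)·h − DoF·(s−f)² = 0 ⇒ h = (s−f)·(s + √(s² + DoF²)) / DoF = 1775 × (1790 + √(1790² + 204²)) / 204 = 1775 × (1790 + 1801.59) / 204 ≈ 31250 mm.
Then N = f²/(c·h) = 15² / (0.006 × 31250) = 225 / 187.50 ≈ 1.20.

f/1.20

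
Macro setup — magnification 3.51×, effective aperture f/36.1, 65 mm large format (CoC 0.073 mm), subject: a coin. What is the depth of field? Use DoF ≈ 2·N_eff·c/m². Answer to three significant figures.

At magnification m, DoF ≈ 2·N_eff·c/m² = 2 × 36.1 × 0.073 / 3.51² = 5.271 / 12.32 ≈ 0.428 mm.

0.428 mm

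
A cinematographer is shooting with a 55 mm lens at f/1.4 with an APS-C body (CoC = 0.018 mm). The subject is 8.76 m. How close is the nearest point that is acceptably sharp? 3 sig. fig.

8.17 m

Hyperfocal distance H = f²/(N·c) + f = 55²/(1.4 × 0.018) + 55 = 3025/0.0252 + 55 ≈ 120094.7 mm ≈ 120.1 m.
Near limit Dn = s·(H − f)/(H + s − 2f) = 8760 × (120094.7 − 55) / (120094.7 + 8760 − 2 × 55) = 8760 × 120039.7 / 128744.7 ≈ 8167.7 mm ≈ 8.17 m.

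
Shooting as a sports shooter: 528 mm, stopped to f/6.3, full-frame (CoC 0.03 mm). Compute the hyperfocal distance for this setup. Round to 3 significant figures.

1480 m

Hyperfocal distance H = f²/(N·c) + f = 528²/(6.3 × 0.03) + 528 = 278784/0.189 + 528 ≈ 1475575.6 mm ≈ 1480 m.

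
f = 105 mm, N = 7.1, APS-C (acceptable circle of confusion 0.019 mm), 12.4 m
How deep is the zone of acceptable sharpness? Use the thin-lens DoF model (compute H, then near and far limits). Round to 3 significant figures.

3.82 m

Hyperfocal distance H = f²/(N·c) + f = 105²/(7.1 × 0.019) + 105 = 11025/0.1349 + 105 ≈ 81832.2 mm ≈ 81.83 m.
Near limit Dn = s·(H − f)/(H + s − 2f) = 12400 × (81832.2 − 105) / (81832.2 + 12400 − 2 × 105) = 12400 × 81727.2 / 94022.2 ≈ 10778.5 mm.
Far limit Df = s·(H − f)/(H − s) = 12400 × (81832.2 − 105) / (81832.2 − 12400) = 12400 × 81727.2 / 69432.2 ≈ 14595.8 mm.
Depth of field = Df − Dn = 14595.8 − 10778.5 ≈ 3817.3 mm ≈ 3.82 m.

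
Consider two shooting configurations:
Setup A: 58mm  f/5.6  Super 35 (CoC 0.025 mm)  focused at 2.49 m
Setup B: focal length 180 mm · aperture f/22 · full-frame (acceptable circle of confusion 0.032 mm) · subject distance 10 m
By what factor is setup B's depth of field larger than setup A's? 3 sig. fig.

Setup A: H = 58²/(5.6×0.025) + 58 ≈ 24086.6 mm; DoF = Df − Dn = 2770.40 − 2261.14 ≈ 509.26 mm.
Setup B: H = 180²/(22×0.032) + 180 ≈ 46202.7 mm; DoF = Df − Dn = 12712.5 − 8241.5 ≈ 4471.0 mm.
Ratio = 4471.0 / 509.26 ≈ 8.78.

8.78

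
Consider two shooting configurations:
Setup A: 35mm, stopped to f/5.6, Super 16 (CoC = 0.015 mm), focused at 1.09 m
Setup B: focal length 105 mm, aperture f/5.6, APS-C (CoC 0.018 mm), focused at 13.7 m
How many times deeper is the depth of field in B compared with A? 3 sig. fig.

Setup A: H = 35²/(5.6×0.015) + 35 ≈ 14618.3 mm; DoF = Df − Dn = 1175.00 − 1016.47 ≈ 158.53 mm.
Setup B: H = 105²/(5.6×0.018) + 105 ≈ 109480.0 mm; DoF = Df − Dn = 15644.6 − 12185.4 ≈ 3459.2 mm.
Ratio = 3459.2 / 158.53 ≈ 21.8.

21.8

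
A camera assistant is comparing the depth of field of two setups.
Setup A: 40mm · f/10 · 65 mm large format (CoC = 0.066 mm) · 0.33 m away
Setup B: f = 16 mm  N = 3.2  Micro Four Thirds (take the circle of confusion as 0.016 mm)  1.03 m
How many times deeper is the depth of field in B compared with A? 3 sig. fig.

Setup A: H = 40²/(10×0.066) + 40 ≈ 2464.2 mm; DoF = Df − Dn = 374.840 − 294.742 ≈ 80.098 mm.
Setup B: H = 16²/(3.2×0.016) + 16 ≈ 5016.0 mm; DoF = Df − Dn = 1292.02 − 856.34 ≈ 435.68 mm.
Ratio = 435.68 / 80.098 ≈ 5.44.

5.44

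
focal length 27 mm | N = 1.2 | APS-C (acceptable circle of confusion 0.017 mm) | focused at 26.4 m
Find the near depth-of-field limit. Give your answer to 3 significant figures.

Hyperfocal distance H = f²/(N·c) + f = 27²/(1.2 × 0.017) + 27 = 729/0.0204 + 27 ≈ 35762.3 mm ≈ 35.76 m.
Near limit Dn = s·(H − f)/(H + s − 2f) = 26400 × (35762.3 − 27) / (35762.3 + 26400 − 2 × 27) = 26400 × 35735.3 / 62108.3 ≈ 15190 mm ≈ 15.2 m.

15.2 m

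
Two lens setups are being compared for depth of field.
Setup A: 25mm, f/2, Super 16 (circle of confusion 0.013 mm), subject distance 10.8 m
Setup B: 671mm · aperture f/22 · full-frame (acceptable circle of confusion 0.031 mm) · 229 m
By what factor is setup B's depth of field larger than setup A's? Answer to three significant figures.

14.8

Setup A: H = 25²/(2×0.013) + 25 ≈ 24063.5 mm; DoF = Df − Dn = 19574 − 7457 ≈ 12117 mm.
Setup B: H = 671²/(22×0.031) + 671 ≈ 660848.4 mm; DoF = Df − Dn = 350078 − 170151 ≈ 179927 mm.
Ratio = 179927 / 12117 ≈ 14.8.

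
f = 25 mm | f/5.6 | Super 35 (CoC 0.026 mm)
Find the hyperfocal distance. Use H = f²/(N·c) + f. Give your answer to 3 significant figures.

Hyperfocal distance H = f²/(N·c) + f = 25²/(5.6 × 0.026) + 25 = 625/0.1456 + 25 ≈ 4317.6 mm ≈ 4.32 m.

4.32 m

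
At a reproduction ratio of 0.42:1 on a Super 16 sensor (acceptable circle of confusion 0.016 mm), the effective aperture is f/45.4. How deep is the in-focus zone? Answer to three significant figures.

8.24 mm

At magnification m, DoF ≈ 2·N_eff·c/m² = 2 × 45.4 × 0.016 / 0.42² = 1.453 / 0.1764 ≈ 8.24 mm.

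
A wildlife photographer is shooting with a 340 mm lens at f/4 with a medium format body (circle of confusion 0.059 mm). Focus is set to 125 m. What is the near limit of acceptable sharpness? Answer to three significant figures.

99.6 m

Hyperfocal distance H = f²/(N·c) + f = 340²/(4 × 0.059) + 340 = 115600/0.236 + 340 ≈ 490170.5 mm ≈ 490.2 m.
Near limit Dn = s·(H − f)/(H + s − 2f) = 125000 × (490170.5 − 340) / (490170.5 + 125000 − 2 × 340) = 125000 × 489830.5 / 614490.5 ≈ 99642 mm ≈ 99.6 m.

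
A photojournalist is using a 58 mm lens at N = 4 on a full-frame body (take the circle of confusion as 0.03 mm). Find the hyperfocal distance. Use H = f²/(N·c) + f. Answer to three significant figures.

Hyperfocal distance H = f²/(N·c) + f = 58²/(4 × 0.03) + 58 = 3364/0.12 + 58 ≈ 28091.3 mm ≈ 28.1 m.

28.1 m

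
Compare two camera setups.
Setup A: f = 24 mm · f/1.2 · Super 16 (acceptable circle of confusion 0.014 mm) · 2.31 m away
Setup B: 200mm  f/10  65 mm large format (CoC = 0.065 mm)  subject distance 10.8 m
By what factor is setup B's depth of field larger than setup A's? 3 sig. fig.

12.4

Setup A: H = 24²/(1.2×0.014) + 24 ≈ 34309.7 mm; DoF = Df − Dn = 2475.02 − 2165.61 ≈ 309.41 mm.
Setup B: H = 200²/(10×0.065) + 200 ≈ 61738.5 mm; DoF = Df − Dn = 13047.4 − 9213.1 ≈ 3834.3 mm.
Ratio = 3834.3 / 309.41 ≈ 12.4.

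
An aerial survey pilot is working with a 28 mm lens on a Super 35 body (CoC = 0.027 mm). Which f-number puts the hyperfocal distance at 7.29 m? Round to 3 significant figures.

Rearrange H = f²/(N·c) + f for N: N = f² / ((H − f)·c).
N = 28² / ((7290 − 28) × 0.027) = 784 / 196.1 ≈ 4.

f/4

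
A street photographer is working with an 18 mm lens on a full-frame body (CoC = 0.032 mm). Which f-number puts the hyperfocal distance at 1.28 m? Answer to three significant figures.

f/8.02

Rearrange H = f²/(N·c) + f for N: N = f² / ((H − f)·c).
N = 18² / ((1280 − 18) × 0.032) = 324 / 40.38 ≈ 8.02.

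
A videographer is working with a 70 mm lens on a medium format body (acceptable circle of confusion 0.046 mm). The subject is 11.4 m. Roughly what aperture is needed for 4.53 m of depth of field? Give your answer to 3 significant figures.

Write h = H − f = f²/(N·c). The thin-lens limits are Dn = s·h/(h + (s−f)) and Df = s·h/(h − (s−f)), so DoF = Df − Dn = 2·s·(s−f)·h / (h² − (s−f)²).
That is a quadratic in h: DoF·h² − 2·s·(s−f)·h − DoF·(s−f)² = 0 ⇒ h = (s−f)·(s + √(s² + DoF²)) / DoF = 11330 × (11400 + √(11400² + 4530²)) / 4530 = 11330 × (11400 + 12267.1) / 4530 ≈ 59194 mm.
Then N = f²/(c·h) = 70² / (0.046 × 59194) = 4900 / 2722.9 ≈ 1.80.

f/1.80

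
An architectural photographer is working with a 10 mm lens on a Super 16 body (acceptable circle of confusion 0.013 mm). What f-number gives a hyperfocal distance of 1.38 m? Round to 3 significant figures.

Rearrange H = f²/(N·c) + f for N: N = f² / ((H − f)·c).
N = 10² / ((1380 − 10) × 0.013) = 100 / 17.81 ≈ 5.61.

f/5.61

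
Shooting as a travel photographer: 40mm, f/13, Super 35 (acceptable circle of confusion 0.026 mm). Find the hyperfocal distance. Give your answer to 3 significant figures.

4.77 m

Hyperfocal distance H = f²/(N·c) + f = 40²/(13 × 0.026) + 40 = 1600/0.338 + 40 ≈ 4773.7 mm ≈ 4.77 m.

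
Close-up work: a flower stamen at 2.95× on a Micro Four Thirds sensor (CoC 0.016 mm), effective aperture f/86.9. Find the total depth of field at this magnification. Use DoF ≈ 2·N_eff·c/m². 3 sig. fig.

At magnification m, DoF ≈ 2·N_eff·c/m² = 2 × 86.9 × 0.016 / 2.95² = 2.781 / 8.703 ≈ 0.32 mm.

0.320 mm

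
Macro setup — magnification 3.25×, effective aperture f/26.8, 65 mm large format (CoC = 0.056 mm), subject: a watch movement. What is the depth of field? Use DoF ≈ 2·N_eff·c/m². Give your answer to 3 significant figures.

0.284 mm

At magnification m, DoF ≈ 2·N_eff·c/m² = 2 × 26.8 × 0.056 / 3.25² = 3.002 / 10.56 ≈ 0.284 mm.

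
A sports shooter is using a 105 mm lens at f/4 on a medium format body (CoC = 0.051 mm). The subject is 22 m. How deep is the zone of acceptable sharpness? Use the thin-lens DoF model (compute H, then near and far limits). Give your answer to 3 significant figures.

Hyperfocal distance H = f²/(N·c) + f = 105²/(4 × 0.051) + 105 = 11025/0.204 + 105 ≈ 54149.1 mm ≈ 54.15 m.
Near limit Dn = s·(H − f)/(H + s − 2f) = 22000 × (54149.1 − 105) / (54149.1 + 22000 − 2 × 105) = 22000 × 54044.1 / 75939.1 ≈ 15657 mm.
Far limit Df = s·(H − f)/(H − s) = 22000 × (54149.1 − 105) / (54149.1 − 22000) = 22000 × 54044.1 / 32149.1 ≈ 36983 mm.
Depth of field = Df − Dn = 36983 − 15657 ≈ 21326 mm ≈ 21.3 m.

21.3 m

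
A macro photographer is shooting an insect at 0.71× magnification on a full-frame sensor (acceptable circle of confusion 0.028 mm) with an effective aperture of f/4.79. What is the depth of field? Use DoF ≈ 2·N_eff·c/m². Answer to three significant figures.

At magnification m, DoF ≈ 2·N_eff·c/m² = 2 × 4.79 × 0.028 / 0.71² = 0.2682 / 0.5041 ≈ 0.532 mm.

0.532 mm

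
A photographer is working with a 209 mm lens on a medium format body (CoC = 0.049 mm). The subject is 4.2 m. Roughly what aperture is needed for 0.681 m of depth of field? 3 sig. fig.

f/18

Write h = H − f = f²/(N·c). The thin-lens limits are Dn = s·h/(h + (s−f)) and Df = s·h/(h − (s−f)), so DoF = Df − Dn = 2·s·(s−f)·h / (h² − (s−f)²).
That is a quadratic in h: DoF·h² − 2·s·(s−f)·h − DoF·(s−f)² = 0 ⇒ h = (s−f)·(s + √(s² + DoF²)) / DoF = 3991 × (4200 + √(4200² + 681²)) / 681 = 3991 × (4200 + 4254.85) / 681 ≈ 49550 mm.
Then N = f²/(c·h) = 209² / (0.049 × 49550) = 43681 / 2427.9 ≈ 18.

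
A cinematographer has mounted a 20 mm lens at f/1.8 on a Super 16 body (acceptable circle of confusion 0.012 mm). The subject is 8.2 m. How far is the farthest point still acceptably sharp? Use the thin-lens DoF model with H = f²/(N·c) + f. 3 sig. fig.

14.7 m

Hyperfocal distance H = f²/(N·c) + f = 20²/(1.8 × 0.012) + 20 = 400/0.0216 + 20 ≈ 18538.5 mm ≈ 18.54 m.
Far limit Df = s·(H − f)/(H − s) = 8200 × (18538.5 − 20) / (18538.5 − 8200) = 8200 × 18518.5 / 10338.5 ≈ 14688 mm ≈ 14.7 m.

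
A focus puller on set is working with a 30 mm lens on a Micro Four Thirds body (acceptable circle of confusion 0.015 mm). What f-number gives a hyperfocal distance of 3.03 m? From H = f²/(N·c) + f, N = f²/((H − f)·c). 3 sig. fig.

f/20

Rearrange H = f²/(N·c) + f for N: N = f² / ((H − f)·c).
N = 30² / ((3030 − 30) × 0.015) = 900 / 45.00 ≈ 20.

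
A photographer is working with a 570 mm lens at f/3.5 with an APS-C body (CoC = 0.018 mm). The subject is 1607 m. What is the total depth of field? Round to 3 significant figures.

Hyperfocal distance H = f²/(N·c) + f = 570²/(3.5 × 0.018) + 570 = 324900/0.063 + 570 ≈ 5157712.9 mm ≈ 5158 m.
Near limit Dn = s·(H − f)/(H + s − 2f) = 1607000 × (5157712.9 − 570) / (5157712.9 + 1607000 − 2 × 570) = 1607000 × 5157142.9 / 6763572.9 ≈ 1225318 mm.
Far limit Df = s·(H − f)/(H − s) = 1607000 × (5157712.9 − 570) / (5157712.9 − 1607000) = 1607000 × 5157142.9 / 3550712.9 ≈ 2334046 mm.
Depth of field = Df − Dn = 2334046 − 1225318 ≈ 1108728 mm ≈ 1110 m.

1110 m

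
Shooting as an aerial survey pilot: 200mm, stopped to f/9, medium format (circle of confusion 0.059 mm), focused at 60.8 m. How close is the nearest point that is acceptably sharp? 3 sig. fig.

Hyperfocal distance H = f²/(N·c) + f = 200²/(9 × 0.059) + 200 = 40000/0.531 + 200 ≈ 75529.6 mm ≈ 75.53 m.
Near limit Dn = s·(H − f)/(H + s − 2f) = 60800 × (75529.6 − 200) / (75529.6 + 60800 − 2 × 200) = 60800 × 75329.6 / 135929.6 ≈ 33694 mm ≈ 33.7 m.

33.7 m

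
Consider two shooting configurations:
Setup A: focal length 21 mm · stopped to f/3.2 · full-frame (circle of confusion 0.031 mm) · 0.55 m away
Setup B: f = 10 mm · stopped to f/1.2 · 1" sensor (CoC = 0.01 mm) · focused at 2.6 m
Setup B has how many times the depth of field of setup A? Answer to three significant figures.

Setup A: H = 21²/(3.2×0.031) + 21 ≈ 4466.6 mm; DoF = Df − Dn = 624.29 − 491.51 ≈ 132.78 mm.
Setup B: H = 10²/(1.2×0.01) + 10 ≈ 8343.3 mm; DoF = Df − Dn = 3772.5 − 1983.5 ≈ 1789.0 mm.
Ratio = 1789.0 / 132.78 ≈ 13.5.

13.5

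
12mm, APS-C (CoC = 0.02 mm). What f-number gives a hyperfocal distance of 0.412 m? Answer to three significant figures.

Rearrange H = f²/(N·c) + f for N: N = f² / ((H − f)·c).
N = 12² / ((412 − 12) × 0.02) = 144 / 8.000 ≈ 18.

f/18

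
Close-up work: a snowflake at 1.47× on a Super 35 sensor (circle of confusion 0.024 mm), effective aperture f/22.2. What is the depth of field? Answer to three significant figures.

At magnification m, DoF ≈ 2·N_eff·c/m² = 2 × 22.2 × 0.024 / 1.47² = 1.066 / 2.161 ≈ 0.493 mm.

0.493 mm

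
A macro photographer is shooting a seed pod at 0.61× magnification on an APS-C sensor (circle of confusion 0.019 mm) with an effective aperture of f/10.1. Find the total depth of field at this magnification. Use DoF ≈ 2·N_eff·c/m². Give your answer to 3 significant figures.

At magnification m, DoF ≈ 2·N_eff·c/m² = 2 × 10.1 × 0.019 / 0.61² = 0.3838 / 0.3721 ≈ 1.03 mm.

1.03 mm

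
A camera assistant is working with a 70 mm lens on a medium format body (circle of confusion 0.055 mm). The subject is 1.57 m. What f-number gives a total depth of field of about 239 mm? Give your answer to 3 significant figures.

f/4.49

Write h = H − f = f²/(N·c). The thin-lens limits are Dn = s·h/(h + (s−f)) and Df = s·h/(h − (s−f)), so DoF = Df − Dn = 2·s·(s−f)·h / (h² − (s−f)²).
That is a quadratic in h: DoF·h² − 2·s·(s−f)·h − DoF·(s−f)² = 0 ⇒ h = (s−f)·(s + √(s² + DoF²)) / DoF = 1500 × (1570 + √(1570² + 239²)) / 239 = 1500 × (1570 + 1588.09) / 239 ≈ 19821 mm.
Then N = f²/(c·h) = 70² / (0.055 × 19821) = 4900 / 1090.1 ≈ 4.49.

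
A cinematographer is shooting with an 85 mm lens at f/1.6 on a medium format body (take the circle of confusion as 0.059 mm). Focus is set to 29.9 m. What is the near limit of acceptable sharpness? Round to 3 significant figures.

Hyperfocal distance H = f²/(N·c) + f = 85²/(1.6 × 0.059) + 85 = 7225/0.0944 + 85 ≈ 76621.0 mm ≈ 76.62 m.
Near limit Dn = s·(H − f)/(H + s − 2f) = 29900 × (76621.0 − 85) / (76621.0 + 29900 − 2 × 85) = 29900 × 76536.0 / 106351.0 ≈ 21518 mm ≈ 21.5 m.

21.5 m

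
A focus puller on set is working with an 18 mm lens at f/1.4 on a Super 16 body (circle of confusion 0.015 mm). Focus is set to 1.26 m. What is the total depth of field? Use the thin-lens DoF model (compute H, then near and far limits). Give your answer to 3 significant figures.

204 mm

Hyperfocal distance H = f²/(N·c) + f = 18²/(1.4 × 0.015) + 18 = 324/0.021 + 18 ≈ 15446.6 mm ≈ 15.45 m.
Near limit Dn = s·(H − f)/(H + s − 2f) = 1260 × (15446.6 − 18) / (15446.6 + 1260 − 2 × 18) = 1260 × 15428.6 / 16670.6 ≈ 1166.13 mm.
Far limit Df = s·(H − f)/(H − s) = 1260 × (15446.6 − 18) / (15446.6 − 1260) = 1260 × 15428.6 / 14186.6 ≈ 1370.31 mm.
Depth of field = Df − Dn = 1370.31 − 1166.13 ≈ 204.18 mm.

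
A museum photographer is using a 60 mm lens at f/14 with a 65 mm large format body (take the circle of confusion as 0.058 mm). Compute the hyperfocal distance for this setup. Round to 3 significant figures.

Hyperfocal distance H = f²/(N·c) + f = 60²/(14 × 0.058) + 60 = 3600/0.812 + 60 ≈ 4493.5 mm ≈ 4.49 m.

4.49 m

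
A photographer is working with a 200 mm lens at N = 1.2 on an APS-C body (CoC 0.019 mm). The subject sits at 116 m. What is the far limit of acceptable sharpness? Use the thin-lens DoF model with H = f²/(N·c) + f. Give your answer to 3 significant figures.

Hyperfocal distance H = f²/(N·c) + f = 200²/(1.2 × 0.019) + 200 = 40000/0.0228 + 200 ≈ 1754586.0 mm ≈ 1755 m.
Far limit Df = s·(H − f)/(H − s) = 116000 × (1754586.0 − 200) / (1754586.0 − 116000) = 116000 × 1754386.0 / 1638586.0 ≈ 124198 mm ≈ 124 m.

124 m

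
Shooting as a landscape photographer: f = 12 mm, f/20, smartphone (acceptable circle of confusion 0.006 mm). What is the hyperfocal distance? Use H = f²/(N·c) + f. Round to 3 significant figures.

Hyperfocal distance H = f²/(N·c) + f = 12²/(20 × 0.006) + 12 = 144/0.12 + 12 ≈ 1212.0 mm ≈ 1.21 m.

1.21 m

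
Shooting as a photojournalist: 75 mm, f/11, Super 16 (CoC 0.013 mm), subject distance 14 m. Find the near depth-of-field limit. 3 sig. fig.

10.3 m

Hyperfocal distance H = f²/(N·c) + f = 75²/(11 × 0.013) + 75 = 5625/0.143 + 75 ≈ 39410.7 mm ≈ 39.41 m.
Near limit Dn = s·(H − f)/(H + s − 2f) = 14000 × (39410.7 − 75) / (39410.7 + 14000 − 2 × 75) = 14000 × 39335.7 / 53260.7 ≈ 10340 mm ≈ 10.3 m.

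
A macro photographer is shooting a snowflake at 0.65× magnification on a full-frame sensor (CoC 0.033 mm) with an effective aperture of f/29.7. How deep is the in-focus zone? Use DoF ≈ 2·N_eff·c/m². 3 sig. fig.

At magnification m, DoF ≈ 2·N_eff·c/m² = 2 × 29.7 × 0.033 / 0.65² = 1.96 / 0.4225 ≈ 4.64 mm.

4.64 mm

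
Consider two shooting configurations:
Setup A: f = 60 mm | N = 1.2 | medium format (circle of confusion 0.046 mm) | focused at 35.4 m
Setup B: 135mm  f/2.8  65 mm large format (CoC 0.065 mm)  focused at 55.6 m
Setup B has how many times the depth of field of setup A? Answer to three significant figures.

Setup A: H = 60²/(1.2×0.046) + 60 ≈ 65277.4 mm; DoF = Df − Dn = 77272 − 22959 ≈ 54313 mm.
Setup B: H = 135²/(2.8×0.065) + 135 ≈ 100272.4 mm; DoF = Df − Dn = 124633 − 35781 ≈ 88852 mm.
Ratio = 88852 / 54313 ≈ 1.64.

1.64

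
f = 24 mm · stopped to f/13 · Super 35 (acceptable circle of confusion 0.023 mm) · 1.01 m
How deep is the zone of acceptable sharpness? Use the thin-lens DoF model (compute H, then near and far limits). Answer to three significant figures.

1.40 m

Hyperfocal distance H = f²/(N·c) + f = 24²/(13 × 0.023) + 24 = 576/0.299 + 24 ≈ 1950.4 mm ≈ 1.950 m.
Near limit Dn = s·(H − f)/(H + s − 2f) = 1010 × (1950.4 − 24) / (1950.4 + 1010 − 2 × 24) = 1010 × 1926.4 / 2912.4 ≈ 668.1 mm.
Far limit Df = s·(H − f)/(H − s) = 1010 × (1950.4 − 24) / (1950.4 − 1010) = 1010 × 1926.4 / 940.4 ≈ 2069.0 mm.
Depth of field = Df − Dn = 2069.0 − 668.1 ≈ 1400.9 mm ≈ 1.40 m.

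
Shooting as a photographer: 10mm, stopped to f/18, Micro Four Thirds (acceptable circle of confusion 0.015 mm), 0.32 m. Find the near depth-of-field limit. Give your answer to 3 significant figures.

Hyperfocal distance H = f²/(N·c) + f = 10²/(18 × 0.015) + 10 = 100/0.27 + 10 ≈ 380.4 mm ≈ 0.380 m.
Near limit Dn = s·(H − f)/(H + s − 2f) = 320 × (380.4 − 10) / (380.4 + 320 − 2 × 10) = 320 × 370.4 / 680.4 ≈ 174.20 mm.

174 mm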